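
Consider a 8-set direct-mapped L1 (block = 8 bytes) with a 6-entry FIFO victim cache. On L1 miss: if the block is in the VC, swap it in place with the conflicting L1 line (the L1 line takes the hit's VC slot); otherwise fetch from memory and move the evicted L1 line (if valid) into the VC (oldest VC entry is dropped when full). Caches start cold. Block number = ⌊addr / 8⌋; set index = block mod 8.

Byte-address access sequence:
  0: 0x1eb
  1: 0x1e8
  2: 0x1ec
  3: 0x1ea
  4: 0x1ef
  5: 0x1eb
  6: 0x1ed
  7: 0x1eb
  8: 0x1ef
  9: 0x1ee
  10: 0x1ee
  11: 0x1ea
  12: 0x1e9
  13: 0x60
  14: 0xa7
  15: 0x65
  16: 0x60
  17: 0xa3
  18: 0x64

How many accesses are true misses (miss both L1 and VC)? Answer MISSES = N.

MISSES = 3

0: 0x1eb (blk 61, set 5) → MISS  vc=[]
1: 0x1e8 (blk 61, set 5) → L1-HIT  vc=[]
2: 0x1ec (blk 61, set 5) → L1-HIT  vc=[]
3: 0x1ea (blk 61, set 5) → L1-HIT  vc=[]
4: 0x1ef (blk 61, set 5) → L1-HIT  vc=[]
5: 0x1eb (blk 61, set 5) → L1-HIT  vc=[]
6: 0x1ed (blk 61, set 5) → L1-HIT  vc=[]
7: 0x1eb (blk 61, set 5) → L1-HIT  vc=[]
8: 0x1ef (blk 61, set 5) → L1-HIT  vc=[]
9: 0x1ee (blk 61, set 5) → L1-HIT  vc=[]
10: 0x1ee (blk 61, set 5) → L1-HIT  vc=[]
11: 0x1ea (blk 61, set 5) → L1-HIT  vc=[]
12: 0x1e9 (blk 61, set 5) → L1-HIT  vc=[]
13: 0x60 (blk 12, set 4) → MISS  vc=[]
14: 0xa7 (blk 20, set 4) → MISS  vc=[12]
15: 0x65 (blk 12, set 4) → VC-HIT  vc=[20]
16: 0x60 (blk 12, set 4) → L1-HIT  vc=[20]
17: 0xa3 (blk 20, set 4) → VC-HIT  vc=[12]
18: 0x64 (blk 12, set 4) → VC-HIT  vc=[20]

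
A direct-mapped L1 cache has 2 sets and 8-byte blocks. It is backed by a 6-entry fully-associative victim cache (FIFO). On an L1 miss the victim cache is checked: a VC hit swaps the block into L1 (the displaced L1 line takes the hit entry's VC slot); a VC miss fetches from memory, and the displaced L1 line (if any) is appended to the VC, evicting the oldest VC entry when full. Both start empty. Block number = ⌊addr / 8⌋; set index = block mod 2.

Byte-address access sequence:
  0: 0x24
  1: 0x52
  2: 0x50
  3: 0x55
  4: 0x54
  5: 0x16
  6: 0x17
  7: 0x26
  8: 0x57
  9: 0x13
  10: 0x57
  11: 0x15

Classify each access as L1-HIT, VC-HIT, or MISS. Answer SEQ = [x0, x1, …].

SEQ = [MISS, MISS, L1-HIT, L1-HIT, L1-HIT, MISS, L1-HIT, VC-HIT, VC-HIT, VC-HIT, VC-HIT, VC-HIT]

  [0] addr=0x24 blk=4 s=0: MISS | VC []
  [1] addr=0x52 blk=10 s=0: MISS | VC [4]
  [2] addr=0x50 blk=10 s=0: L1-HIT | VC [4]
  [3] addr=0x55 blk=10 s=0: L1-HIT | VC [4]
  [4] addr=0x54 blk=10 s=0: L1-HIT | VC [4]
  [5] addr=0x16 blk=2 s=0: MISS | VC [4, 10]
  [6] addr=0x17 blk=2 s=0: L1-HIT | VC [4, 10]
  [7] addr=0x26 blk=4 s=0: VC-HIT | VC [2, 10]
  [8] addr=0x57 blk=10 s=0: VC-HIT | VC [2, 4]
  [9] addr=0x13 blk=2 s=0: VC-HIT | VC [10, 4]
  [10] addr=0x57 blk=10 s=0: VC-HIT | VC [2, 4]
  [11] addr=0x15 blk=2 s=0: VC-HIT | VC [10, 4]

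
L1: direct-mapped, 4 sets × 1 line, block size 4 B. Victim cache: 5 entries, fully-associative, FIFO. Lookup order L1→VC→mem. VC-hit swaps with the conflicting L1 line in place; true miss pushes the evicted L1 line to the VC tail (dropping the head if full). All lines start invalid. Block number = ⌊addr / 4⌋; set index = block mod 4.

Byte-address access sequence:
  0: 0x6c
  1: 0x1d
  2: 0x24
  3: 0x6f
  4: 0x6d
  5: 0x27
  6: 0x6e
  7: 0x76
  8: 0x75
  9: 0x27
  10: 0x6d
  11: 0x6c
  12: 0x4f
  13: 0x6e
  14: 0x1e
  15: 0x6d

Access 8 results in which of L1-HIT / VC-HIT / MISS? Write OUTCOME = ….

OUTCOME = L1-HIT

#0 0x6c→b27/s3 MISS; vc=[]
#1 0x1d→b7/s3 MISS; vc=[27]
#2 0x24→b9/s1 MISS; vc=[27]
#3 0x6f→b27/s3 VC-HIT; vc=[7]
#4 0x6d→b27/s3 L1-HIT; vc=[7]
#5 0x27→b9/s1 L1-HIT; vc=[7]
#6 0x6e→b27/s3 L1-HIT; vc=[7]
#7 0x76→b29/s1 MISS; vc=[7,9]
#8 0x75→b29/s1 L1-HIT; vc=[7,9]
#9 0x27→b9/s1 VC-HIT; vc=[7,29]
#10 0x6d→b27/s3 L1-HIT; vc=[7,29]
#11 0x6c→b27/s3 L1-HIT; vc=[7,29]
#12 0x4f→b19/s3 MISS; vc=[7,29,27]
#13 0x6e→b27/s3 VC-HIT; vc=[7,29,19]
#14 0x1e→b7/s3 VC-HIT; vc=[27,29,19]
#15 0x6d→b27/s3 VC-HIT; vc=[7,29,19]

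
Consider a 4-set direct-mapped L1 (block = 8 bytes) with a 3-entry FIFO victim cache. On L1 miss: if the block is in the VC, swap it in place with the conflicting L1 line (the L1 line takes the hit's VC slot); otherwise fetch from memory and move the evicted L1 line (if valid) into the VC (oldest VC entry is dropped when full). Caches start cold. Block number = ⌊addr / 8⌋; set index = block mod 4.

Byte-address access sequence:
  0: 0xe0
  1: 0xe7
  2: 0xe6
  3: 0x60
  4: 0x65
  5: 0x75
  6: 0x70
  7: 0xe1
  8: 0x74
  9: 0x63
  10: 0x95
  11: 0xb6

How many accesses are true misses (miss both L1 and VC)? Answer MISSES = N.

MISSES = 5

0: 0xe0 (blk 28, set 0) → MISS  vc=[]
1: 0xe7 (blk 28, set 0) → L1-HIT  vc=[]
2: 0xe6 (blk 28, set 0) → L1-HIT  vc=[]
3: 0x60 (blk 12, set 0) → MISS  vc=[28]
4: 0x65 (blk 12, set 0) → L1-HIT  vc=[28]
5: 0x75 (blk 14, set 2) → MISS  vc=[28]
6: 0x70 (blk 14, set 2) → L1-HIT  vc=[28]
7: 0xe1 (blk 28, set 0) → VC-HIT  vc=[12]
8: 0x74 (blk 14, set 2) → L1-HIT  vc=[12]
9: 0x63 (blk 12, set 0) → VC-HIT  vc=[28]
10: 0x95 (blk 18, set 2) → MISS  vc=[28, 14]
11: 0xb6 (blk 22, set 2) → MISS  vc=[28, 14, 18]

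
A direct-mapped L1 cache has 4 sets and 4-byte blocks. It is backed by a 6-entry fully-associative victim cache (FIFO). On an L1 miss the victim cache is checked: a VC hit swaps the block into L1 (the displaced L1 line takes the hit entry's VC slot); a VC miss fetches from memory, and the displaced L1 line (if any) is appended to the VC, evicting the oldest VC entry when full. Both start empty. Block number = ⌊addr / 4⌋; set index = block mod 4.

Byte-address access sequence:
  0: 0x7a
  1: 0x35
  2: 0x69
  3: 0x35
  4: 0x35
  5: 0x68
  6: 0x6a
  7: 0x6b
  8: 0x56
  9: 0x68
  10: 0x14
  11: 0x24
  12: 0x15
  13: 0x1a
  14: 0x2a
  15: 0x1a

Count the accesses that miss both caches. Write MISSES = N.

0: 0x7a (blk 30, set 2) → MISS  vc=[]
1: 0x35 (blk 13, set 1) → MISS  vc=[]
2: 0x69 (blk 26, set 2) → MISS  vc=[30]
3: 0x35 (blk 13, set 1) → L1-HIT  vc=[30]
4: 0x35 (blk 13, set 1) → L1-HIT  vc=[30]
5: 0x68 (blk 26, set 2) → L1-HIT  vc=[30]
6: 0x6a (blk 26, set 2) → L1-HIT  vc=[30]
7: 0x6b (blk 26, set 2) → L1-HIT  vc=[30]
8: 0x56 (blk 21, set 1) → MISS  vc=[30, 13]
9: 0x68 (blk 26, set 2) → L1-HIT  vc=[30, 13]
10: 0x14 (blk 5, set 1) → MISS  vc=[30, 13, 21]
11: 0x24 (blk 9, set 1) → MISS  vc=[30, 13, 21, 5]
12: 0x15 (blk 5, set 1) → VC-HIT  vc=[30, 13, 21, 9]
13: 0x1a (blk 6, set 2) → MISS  vc=[30, 13, 21, 9, 26]
14: 0x2a (blk 10, set 2) → MISS  vc=[30, 13, 21, 9, 26, 6]
15: 0x1a (blk 6, set 2) → VC-HIT  vc=[30, 13, 21, 9, 26, 10]

MISSES = 8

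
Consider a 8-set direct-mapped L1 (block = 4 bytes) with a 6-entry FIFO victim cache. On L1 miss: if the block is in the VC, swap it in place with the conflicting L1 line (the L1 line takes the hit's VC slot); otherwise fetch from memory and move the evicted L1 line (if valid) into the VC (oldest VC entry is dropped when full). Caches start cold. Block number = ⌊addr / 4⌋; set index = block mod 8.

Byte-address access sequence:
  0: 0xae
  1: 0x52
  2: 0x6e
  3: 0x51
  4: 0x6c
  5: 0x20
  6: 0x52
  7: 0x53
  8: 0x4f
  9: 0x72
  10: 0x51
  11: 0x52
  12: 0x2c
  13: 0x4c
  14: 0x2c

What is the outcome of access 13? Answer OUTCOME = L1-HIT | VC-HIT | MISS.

OUTCOME = VC-HIT

#0 0xae→b43/s3 MISS; vc=[]
#1 0x52→b20/s4 MISS; vc=[]
#2 0x6e→b27/s3 MISS; vc=[43]
#3 0x51→b20/s4 L1-HIT; vc=[43]
#4 0x6c→b27/s3 L1-HIT; vc=[43]
#5 0x20→b8/s0 MISS; vc=[43]
#6 0x52→b20/s4 L1-HIT; vc=[43]
#7 0x53→b20/s4 L1-HIT; vc=[43]
#8 0x4f→b19/s3 MISS; vc=[43,27]
#9 0x72→b28/s4 MISS; vc=[43,27,20]
#10 0x51→b20/s4 VC-HIT; vc=[43,27,28]
#11 0x52→b20/s4 L1-HIT; vc=[43,27,28]
#12 0x2c→b11/s3 MISS; vc=[43,27,28,19]
#13 0x4c→b19/s3 VC-HIT; vc=[43,27,28,11]
#14 0x2c→b11/s3 VC-HIT; vc=[43,27,28,19]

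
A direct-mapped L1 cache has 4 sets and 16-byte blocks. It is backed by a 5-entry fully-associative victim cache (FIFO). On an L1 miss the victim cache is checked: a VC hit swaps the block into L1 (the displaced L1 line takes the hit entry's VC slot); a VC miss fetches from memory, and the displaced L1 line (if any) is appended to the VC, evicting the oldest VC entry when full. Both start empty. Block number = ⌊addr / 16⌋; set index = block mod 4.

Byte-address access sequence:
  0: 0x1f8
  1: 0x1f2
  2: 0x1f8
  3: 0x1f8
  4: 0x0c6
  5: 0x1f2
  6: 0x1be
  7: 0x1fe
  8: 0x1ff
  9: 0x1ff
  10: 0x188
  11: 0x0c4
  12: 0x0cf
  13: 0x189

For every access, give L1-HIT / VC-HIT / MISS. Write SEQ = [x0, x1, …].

SEQ = [MISS, L1-HIT, L1-HIT, L1-HIT, MISS, L1-HIT, MISS, VC-HIT, L1-HIT, L1-HIT, MISS, VC-HIT, L1-HIT, VC-HIT]

0: 0x1f8 (blk 31, set 3) → MISS  vc=[]
1: 0x1f2 (blk 31, set 3) → L1-HIT  vc=[]
2: 0x1f8 (blk 31, set 3) → L1-HIT  vc=[]
3: 0x1f8 (blk 31, set 3) → L1-HIT  vc=[]
4: 0xc6 (blk 12, set 0) → MISS  vc=[]
5: 0x1f2 (blk 31, set 3) → L1-HIT  vc=[]
6: 0x1be (blk 27, set 3) → MISS  vc=[31]
7: 0x1fe (blk 31, set 3) → VC-HIT  vc=[27]
8: 0x1ff (blk 31, set 3) → L1-HIT  vc=[27]
9: 0x1ff (blk 31, set 3) → L1-HIT  vc=[27]
10: 0x188 (blk 24, set 0) → MISS  vc=[27, 12]
11: 0xc4 (blk 12, set 0) → VC-HIT  vc=[27, 24]
12: 0xcf (blk 12, set 0) → L1-HIT  vc=[27, 24]
13: 0x189 (blk 24, set 0) → VC-HIT  vc=[27, 12]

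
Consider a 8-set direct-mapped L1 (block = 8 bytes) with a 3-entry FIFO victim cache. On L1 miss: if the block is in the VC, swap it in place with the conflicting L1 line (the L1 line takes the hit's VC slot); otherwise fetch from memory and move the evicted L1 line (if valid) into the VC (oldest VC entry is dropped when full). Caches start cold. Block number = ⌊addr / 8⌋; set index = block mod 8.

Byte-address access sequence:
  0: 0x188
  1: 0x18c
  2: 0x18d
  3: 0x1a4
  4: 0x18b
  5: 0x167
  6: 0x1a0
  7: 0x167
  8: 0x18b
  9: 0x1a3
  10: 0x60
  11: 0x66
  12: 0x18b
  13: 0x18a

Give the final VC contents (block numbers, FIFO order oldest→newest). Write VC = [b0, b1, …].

  [0] addr=0x188 blk=49 s=1: MISS | VC []
  [1] addr=0x18c blk=49 s=1: L1-HIT | VC []
  [2] addr=0x18d blk=49 s=1: L1-HIT | VC []
  [3] addr=0x1a4 blk=52 s=4: MISS | VC []
  [4] addr=0x18b blk=49 s=1: L1-HIT | VC []
  [5] addr=0x167 blk=44 s=4: MISS | VC [52]
  [6] addr=0x1a0 blk=52 s=4: VC-HIT | VC [44]
  [7] addr=0x167 blk=44 s=4: VC-HIT | VC [52]
  [8] addr=0x18b blk=49 s=1: L1-HIT | VC [52]
  [9] addr=0x1a3 blk=52 s=4: VC-HIT | VC [44]
  [10] addr=0x60 blk=12 s=4: MISS | VC [44, 52]
  [11] addr=0x66 blk=12 s=4: L1-HIT | VC [44, 52]
  [12] addr=0x18b blk=49 s=1: L1-HIT | VC [44, 52]
  [13] addr=0x18a blk=49 s=1: L1-HIT | VC [44, 52]

VC = [44, 52]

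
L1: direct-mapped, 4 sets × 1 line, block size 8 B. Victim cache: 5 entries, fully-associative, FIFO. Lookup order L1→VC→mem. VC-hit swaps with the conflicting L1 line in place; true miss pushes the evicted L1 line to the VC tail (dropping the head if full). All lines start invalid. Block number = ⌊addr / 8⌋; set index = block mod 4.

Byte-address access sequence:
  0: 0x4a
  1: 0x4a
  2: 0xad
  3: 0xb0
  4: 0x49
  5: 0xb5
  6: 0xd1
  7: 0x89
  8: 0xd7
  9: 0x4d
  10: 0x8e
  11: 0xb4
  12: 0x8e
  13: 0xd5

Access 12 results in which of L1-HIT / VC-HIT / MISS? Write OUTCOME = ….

  [0] addr=0x4a blk=9 s=1: MISS | VC []
  [1] addr=0x4a blk=9 s=1: L1-HIT | VC []
  [2] addr=0xad blk=21 s=1: MISS | VC [9]
  [3] addr=0xb0 blk=22 s=2: MISS | VC [9]
  [4] addr=0x49 blk=9 s=1: VC-HIT | VC [21]
  [5] addr=0xb5 blk=22 s=2: L1-HIT | VC [21]
  [6] addr=0xd1 blk=26 s=2: MISS | VC [21, 22]
  [7] addr=0x89 blk=17 s=1: MISS | VC [21, 22, 9]
  [8] addr=0xd7 blk=26 s=2: L1-HIT | VC [21, 22, 9]
  [9] addr=0x4d blk=9 s=1: VC-HIT | VC [21, 22, 17]
  [10] addr=0x8e blk=17 s=1: VC-HIT | VC [21, 22, 9]
  [11] addr=0xb4 blk=22 s=2: VC-HIT | VC [21, 26, 9]
  [12] addr=0x8e blk=17 s=1: L1-HIT | VC [21, 26, 9]
  [13] addr=0xd5 blk=26 s=2: VC-HIT | VC [21, 22, 9]

OUTCOME = L1-HIT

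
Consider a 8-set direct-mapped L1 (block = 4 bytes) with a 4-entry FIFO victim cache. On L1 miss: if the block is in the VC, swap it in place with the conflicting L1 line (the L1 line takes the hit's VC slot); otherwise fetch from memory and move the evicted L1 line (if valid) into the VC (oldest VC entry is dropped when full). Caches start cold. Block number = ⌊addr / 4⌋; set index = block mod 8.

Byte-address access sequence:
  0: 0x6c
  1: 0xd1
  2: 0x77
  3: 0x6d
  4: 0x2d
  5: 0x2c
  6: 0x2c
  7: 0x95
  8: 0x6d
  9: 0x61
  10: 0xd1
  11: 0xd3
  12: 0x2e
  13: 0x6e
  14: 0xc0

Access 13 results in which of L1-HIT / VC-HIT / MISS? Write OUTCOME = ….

OUTCOME = VC-HIT

#0 0x6c→b27/s3 MISS; vc=[]
#1 0xd1→b52/s4 MISS; vc=[]
#2 0x77→b29/s5 MISS; vc=[]
#3 0x6d→b27/s3 L1-HIT; vc=[]
#4 0x2d→b11/s3 MISS; vc=[27]
#5 0x2c→b11/s3 L1-HIT; vc=[27]
#6 0x2c→b11/s3 L1-HIT; vc=[27]
#7 0x95→b37/s5 MISS; vc=[27,29]
#8 0x6d→b27/s3 VC-HIT; vc=[11,29]
#9 0x61→b24/s0 MISS; vc=[11,29]
#10 0xd1→b52/s4 L1-HIT; vc=[11,29]
#11 0xd3→b52/s4 L1-HIT; vc=[11,29]
#12 0x2e→b11/s3 VC-HIT; vc=[27,29]
#13 0x6e→b27/s3 VC-HIT; vc=[11,29]
#14 0xc0→b48/s0 MISS; vc=[11,29,24]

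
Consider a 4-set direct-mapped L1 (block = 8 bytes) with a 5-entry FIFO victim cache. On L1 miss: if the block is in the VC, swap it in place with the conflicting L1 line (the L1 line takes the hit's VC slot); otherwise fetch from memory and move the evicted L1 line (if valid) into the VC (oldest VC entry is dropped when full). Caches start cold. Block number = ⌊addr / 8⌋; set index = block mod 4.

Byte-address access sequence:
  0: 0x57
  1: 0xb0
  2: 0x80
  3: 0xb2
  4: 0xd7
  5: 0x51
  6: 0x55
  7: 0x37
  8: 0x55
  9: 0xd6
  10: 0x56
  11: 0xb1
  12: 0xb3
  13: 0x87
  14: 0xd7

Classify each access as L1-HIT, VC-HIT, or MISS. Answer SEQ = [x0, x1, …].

SEQ = [MISS, MISS, MISS, L1-HIT, MISS, VC-HIT, L1-HIT, MISS, VC-HIT, VC-HIT, VC-HIT, VC-HIT, L1-HIT, L1-HIT, VC-HIT]

#0 0x57→b10/s2 MISS; vc=[]
#1 0xb0→b22/s2 MISS; vc=[10]
#2 0x80→b16/s0 MISS; vc=[10]
#3 0xb2→b22/s2 L1-HIT; vc=[10]
#4 0xd7→b26/s2 MISS; vc=[10,22]
#5 0x51→b10/s2 VC-HIT; vc=[26,22]
#6 0x55→b10/s2 L1-HIT; vc=[26,22]
#7 0x37→b6/s2 MISS; vc=[26,22,10]
#8 0x55→b10/s2 VC-HIT; vc=[26,22,6]
#9 0xd6→b26/s2 VC-HIT; vc=[10,22,6]
#10 0x56→b10/s2 VC-HIT; vc=[26,22,6]
#11 0xb1→b22/s2 VC-HIT; vc=[26,10,6]
#12 0xb3→b22/s2 L1-HIT; vc=[26,10,6]
#13 0x87→b16/s0 L1-HIT; vc=[26,10,6]
#14 0xd7→b26/s2 VC-HIT; vc=[22,10,6]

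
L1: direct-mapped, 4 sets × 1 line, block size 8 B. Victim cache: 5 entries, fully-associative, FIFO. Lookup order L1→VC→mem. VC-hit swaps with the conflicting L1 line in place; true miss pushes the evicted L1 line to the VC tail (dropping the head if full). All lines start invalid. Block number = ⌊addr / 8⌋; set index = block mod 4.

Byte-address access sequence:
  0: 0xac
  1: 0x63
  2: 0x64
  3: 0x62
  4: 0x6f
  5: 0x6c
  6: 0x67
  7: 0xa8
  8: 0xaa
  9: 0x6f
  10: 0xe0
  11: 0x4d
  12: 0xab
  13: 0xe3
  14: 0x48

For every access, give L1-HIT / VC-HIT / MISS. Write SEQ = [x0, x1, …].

#0 0xac→b21/s1 MISS; vc=[]
#1 0x63→b12/s0 MISS; vc=[]
#2 0x64→b12/s0 L1-HIT; vc=[]
#3 0x62→b12/s0 L1-HIT; vc=[]
#4 0x6f→b13/s1 MISS; vc=[21]
#5 0x6c→b13/s1 L1-HIT; vc=[21]
#6 0x67→b12/s0 L1-HIT; vc=[21]
#7 0xa8→b21/s1 VC-HIT; vc=[13]
#8 0xaa→b21/s1 L1-HIT; vc=[13]
#9 0x6f→b13/s1 VC-HIT; vc=[21]
#10 0xe0→b28/s0 MISS; vc=[21,12]
#11 0x4d→b9/s1 MISS; vc=[21,12,13]
#12 0xab→b21/s1 VC-HIT; vc=[9,12,13]
#13 0xe3→b28/s0 L1-HIT; vc=[9,12,13]
#14 0x48→b9/s1 VC-HIT; vc=[21,12,13]

SEQ = [MISS, MISS, L1-HIT, L1-HIT, MISS, L1-HIT, L1-HIT, VC-HIT, L1-HIT, VC-HIT, MISS, MISS, VC-HIT, L1-HIT, VC-HIT]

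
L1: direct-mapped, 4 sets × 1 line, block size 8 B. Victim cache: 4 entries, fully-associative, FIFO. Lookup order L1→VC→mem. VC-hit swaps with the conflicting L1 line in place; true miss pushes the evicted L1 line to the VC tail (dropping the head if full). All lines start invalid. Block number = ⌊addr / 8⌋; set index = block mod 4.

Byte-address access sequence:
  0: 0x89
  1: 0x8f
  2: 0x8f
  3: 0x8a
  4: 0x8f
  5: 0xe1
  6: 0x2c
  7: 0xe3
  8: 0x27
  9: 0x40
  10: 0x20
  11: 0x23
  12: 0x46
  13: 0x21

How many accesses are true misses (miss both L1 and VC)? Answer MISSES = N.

  [0] addr=0x89 blk=17 s=1: MISS | VC []
  [1] addr=0x8f blk=17 s=1: L1-HIT | VC []
  [2] addr=0x8f blk=17 s=1: L1-HIT | VC []
  [3] addr=0x8a blk=17 s=1: L1-HIT | VC []
  [4] addr=0x8f blk=17 s=1: L1-HIT | VC []
  [5] addr=0xe1 blk=28 s=0: MISS | VC []
  [6] addr=0x2c blk=5 s=1: MISS | VC [17]
  [7] addr=0xe3 blk=28 s=0: L1-HIT | VC [17]
  [8] addr=0x27 blk=4 s=0: MISS | VC [17, 28]
  [9] addr=0x40 blk=8 s=0: MISS | VC [17, 28, 4]
  [10] addr=0x20 blk=4 s=0: VC-HIT | VC [17, 28, 8]
  [11] addr=0x23 blk=4 s=0: L1-HIT | VC [17, 28, 8]
  [12] addr=0x46 blk=8 s=0: VC-HIT | VC [17, 28, 4]
  [13] addr=0x21 blk=4 s=0: VC-HIT | VC [17, 28, 8]

MISSES = 5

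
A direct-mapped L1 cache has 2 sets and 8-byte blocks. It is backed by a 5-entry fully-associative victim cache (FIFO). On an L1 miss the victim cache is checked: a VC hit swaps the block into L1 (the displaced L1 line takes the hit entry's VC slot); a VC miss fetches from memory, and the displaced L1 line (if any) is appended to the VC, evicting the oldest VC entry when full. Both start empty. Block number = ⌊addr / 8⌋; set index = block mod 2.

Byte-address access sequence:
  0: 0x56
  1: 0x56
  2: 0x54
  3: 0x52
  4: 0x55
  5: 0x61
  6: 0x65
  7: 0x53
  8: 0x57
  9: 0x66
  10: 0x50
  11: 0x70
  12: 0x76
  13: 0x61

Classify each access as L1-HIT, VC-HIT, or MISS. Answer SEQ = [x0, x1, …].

SEQ = [MISS, L1-HIT, L1-HIT, L1-HIT, L1-HIT, MISS, L1-HIT, VC-HIT, L1-HIT, VC-HIT, VC-HIT, MISS, L1-HIT, VC-HIT]

  [0] addr=0x56 blk=10 s=0: MISS | VC []
  [1] addr=0x56 blk=10 s=0: L1-HIT | VC []
  [2] addr=0x54 blk=10 s=0: L1-HIT | VC []
  [3] addr=0x52 blk=10 s=0: L1-HIT | VC []
  [4] addr=0x55 blk=10 s=0: L1-HIT | VC []
  [5] addr=0x61 blk=12 s=0: MISS | VC [10]
  [6] addr=0x65 blk=12 s=0: L1-HIT | VC [10]
  [7] addr=0x53 blk=10 s=0: VC-HIT | VC [12]
  [8] addr=0x57 blk=10 s=0: L1-HIT | VC [12]
  [9] addr=0x66 blk=12 s=0: VC-HIT | VC [10]
  [10] addr=0x50 blk=10 s=0: VC-HIT | VC [12]
  [11] addr=0x70 blk=14 s=0: MISS | VC [12, 10]
  [12] addr=0x76 blk=14 s=0: L1-HIT | VC [12, 10]
  [13] addr=0x61 blk=12 s=0: VC-HIT | VC [14, 10]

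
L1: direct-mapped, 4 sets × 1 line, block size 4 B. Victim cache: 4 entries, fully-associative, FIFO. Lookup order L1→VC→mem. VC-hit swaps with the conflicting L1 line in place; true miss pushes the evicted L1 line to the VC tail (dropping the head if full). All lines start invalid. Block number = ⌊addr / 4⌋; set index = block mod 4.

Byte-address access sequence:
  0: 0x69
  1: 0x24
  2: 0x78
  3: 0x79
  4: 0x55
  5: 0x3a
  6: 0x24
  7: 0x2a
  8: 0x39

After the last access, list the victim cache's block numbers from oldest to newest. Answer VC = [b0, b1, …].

  [0] addr=0x69 blk=26 s=2: MISS | VC []
  [1] addr=0x24 blk=9 s=1: MISS | VC []
  [2] addr=0x78 blk=30 s=2: MISS | VC [26]
  [3] addr=0x79 blk=30 s=2: L1-HIT | VC [26]
  [4] addr=0x55 blk=21 s=1: MISS | VC [26, 9]
  [5] addr=0x3a blk=14 s=2: MISS | VC [26, 9, 30]
  [6] addr=0x24 blk=9 s=1: VC-HIT | VC [26, 21, 30]
  [7] addr=0x2a blk=10 s=2: MISS | VC [26, 21, 30, 14]
  [8] addr=0x39 blk=14 s=2: VC-HIT | VC [26, 21, 30, 10]

VC = [26, 21, 30, 10]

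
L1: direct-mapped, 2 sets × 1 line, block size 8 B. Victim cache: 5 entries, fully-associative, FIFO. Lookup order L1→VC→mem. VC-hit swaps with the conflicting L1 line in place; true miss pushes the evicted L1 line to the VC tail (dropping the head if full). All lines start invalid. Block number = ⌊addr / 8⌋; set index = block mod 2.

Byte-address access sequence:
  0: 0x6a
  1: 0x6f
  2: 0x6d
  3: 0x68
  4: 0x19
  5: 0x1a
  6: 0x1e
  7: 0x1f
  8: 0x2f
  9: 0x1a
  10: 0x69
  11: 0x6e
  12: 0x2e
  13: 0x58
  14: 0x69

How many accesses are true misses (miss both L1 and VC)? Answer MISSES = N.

MISSES = 4

  [0] addr=0x6a blk=13 s=1: MISS | VC []
  [1] addr=0x6f blk=13 s=1: L1-HIT | VC []
  [2] addr=0x6d blk=13 s=1: L1-HIT | VC []
  [3] addr=0x68 blk=13 s=1: L1-HIT | VC []
  [4] addr=0x19 blk=3 s=1: MISS | VC [13]
  [5] addr=0x1a blk=3 s=1: L1-HIT | VC [13]
  [6] addr=0x1e blk=3 s=1: L1-HIT | VC [13]
  [7] addr=0x1f blk=3 s=1: L1-HIT | VC [13]
  [8] addr=0x2f blk=5 s=1: MISS | VC [13, 3]
  [9] addr=0x1a blk=3 s=1: VC-HIT | VC [13, 5]
  [10] addr=0x69 blk=13 s=1: VC-HIT | VC [3, 5]
  [11] addr=0x6e blk=13 s=1: L1-HIT | VC [3, 5]
  [12] addr=0x2e blk=5 s=1: VC-HIT | VC [3, 13]
  [13] addr=0x58 blk=11 s=1: MISS | VC [3, 13, 5]
  [14] addr=0x69 blk=13 s=1: VC-HIT | VC [3, 11, 5]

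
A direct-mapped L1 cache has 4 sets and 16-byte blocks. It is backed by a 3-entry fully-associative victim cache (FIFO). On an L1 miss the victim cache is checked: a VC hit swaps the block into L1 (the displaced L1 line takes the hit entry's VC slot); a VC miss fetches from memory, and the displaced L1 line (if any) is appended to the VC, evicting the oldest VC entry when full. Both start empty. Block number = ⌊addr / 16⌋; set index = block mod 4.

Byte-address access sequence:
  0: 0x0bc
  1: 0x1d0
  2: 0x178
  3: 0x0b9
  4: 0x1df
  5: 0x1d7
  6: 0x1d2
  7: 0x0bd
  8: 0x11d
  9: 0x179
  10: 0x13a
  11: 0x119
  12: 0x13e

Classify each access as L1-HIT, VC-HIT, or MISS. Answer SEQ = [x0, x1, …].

  [0] addr=0xbc blk=11 s=3: MISS | VC []
  [1] addr=0x1d0 blk=29 s=1: MISS | VC []
  [2] addr=0x178 blk=23 s=3: MISS | VC [11]
  [3] addr=0xb9 blk=11 s=3: VC-HIT | VC [23]
  [4] addr=0x1df blk=29 s=1: L1-HIT | VC [23]
  [5] addr=0x1d7 blk=29 s=1: L1-HIT | VC [23]
  [6] addr=0x1d2 blk=29 s=1: L1-HIT | VC [23]
  [7] addr=0xbd blk=11 s=3: L1-HIT | VC [23]
  [8] addr=0x11d blk=17 s=1: MISS | VC [23, 29]
  [9] addr=0x179 blk=23 s=3: VC-HIT | VC [11, 29]
  [10] addr=0x13a blk=19 s=3: MISS | VC [11, 29, 23]
  [11] addr=0x119 blk=17 s=1: L1-HIT | VC [11, 29, 23]
  [12] addr=0x13e blk=19 s=3: L1-HIT | VC [11, 29, 23]

SEQ = [MISS, MISS, MISS, VC-HIT, L1-HIT, L1-HIT, L1-HIT, L1-HIT, MISS, VC-HIT, MISS, L1-HIT, L1-HIT]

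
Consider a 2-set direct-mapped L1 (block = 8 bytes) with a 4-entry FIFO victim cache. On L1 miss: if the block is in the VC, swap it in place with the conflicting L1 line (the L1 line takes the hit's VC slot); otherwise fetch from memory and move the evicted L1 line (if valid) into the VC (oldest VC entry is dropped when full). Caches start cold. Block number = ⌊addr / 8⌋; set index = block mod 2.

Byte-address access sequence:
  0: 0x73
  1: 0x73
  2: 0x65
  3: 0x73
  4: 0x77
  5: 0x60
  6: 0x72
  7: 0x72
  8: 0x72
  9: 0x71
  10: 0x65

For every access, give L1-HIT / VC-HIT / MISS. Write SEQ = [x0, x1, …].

SEQ = [MISS, L1-HIT, MISS, VC-HIT, L1-HIT, VC-HIT, VC-HIT, L1-HIT, L1-HIT, L1-HIT, VC-HIT]

#0 0x73→b14/s0 MISS; vc=[]
#1 0x73→b14/s0 L1-HIT; vc=[]
#2 0x65→b12/s0 MISS; vc=[14]
#3 0x73→b14/s0 VC-HIT; vc=[12]
#4 0x77→b14/s0 L1-HIT; vc=[12]
#5 0x60→b12/s0 VC-HIT; vc=[14]
#6 0x72→b14/s0 VC-HIT; vc=[12]
#7 0x72→b14/s0 L1-HIT; vc=[12]
#8 0x72→b14/s0 L1-HIT; vc=[12]
#9 0x71→b14/s0 L1-HIT; vc=[12]
#10 0x65→b12/s0 VC-HIT; vc=[14]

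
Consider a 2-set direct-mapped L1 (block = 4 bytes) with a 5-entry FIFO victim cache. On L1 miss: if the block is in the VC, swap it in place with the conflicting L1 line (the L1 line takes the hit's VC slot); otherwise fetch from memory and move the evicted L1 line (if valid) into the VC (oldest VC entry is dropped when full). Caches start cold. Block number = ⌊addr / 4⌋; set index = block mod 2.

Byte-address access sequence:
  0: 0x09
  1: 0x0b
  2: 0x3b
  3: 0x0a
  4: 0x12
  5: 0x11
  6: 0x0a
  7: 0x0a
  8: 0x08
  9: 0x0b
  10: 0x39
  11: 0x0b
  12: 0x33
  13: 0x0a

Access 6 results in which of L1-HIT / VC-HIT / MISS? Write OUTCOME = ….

OUTCOME = VC-HIT

#0 0x9→b2/s0 MISS; vc=[]
#1 0xb→b2/s0 L1-HIT; vc=[]
#2 0x3b→b14/s0 MISS; vc=[2]
#3 0xa→b2/s0 VC-HIT; vc=[14]
#4 0x12→b4/s0 MISS; vc=[14,2]
#5 0x11→b4/s0 L1-HIT; vc=[14,2]
#6 0xa→b2/s0 VC-HIT; vc=[14,4]
#7 0xa→b2/s0 L1-HIT; vc=[14,4]
#8 0x8→b2/s0 L1-HIT; vc=[14,4]
#9 0xb→b2/s0 L1-HIT; vc=[14,4]
#10 0x39→b14/s0 VC-HIT; vc=[2,4]
#11 0xb→b2/s0 VC-HIT; vc=[14,4]
#12 0x33→b12/s0 MISS; vc=[14,4,2]
#13 0xa→b2/s0 VC-HIT; vc=[14,4,12]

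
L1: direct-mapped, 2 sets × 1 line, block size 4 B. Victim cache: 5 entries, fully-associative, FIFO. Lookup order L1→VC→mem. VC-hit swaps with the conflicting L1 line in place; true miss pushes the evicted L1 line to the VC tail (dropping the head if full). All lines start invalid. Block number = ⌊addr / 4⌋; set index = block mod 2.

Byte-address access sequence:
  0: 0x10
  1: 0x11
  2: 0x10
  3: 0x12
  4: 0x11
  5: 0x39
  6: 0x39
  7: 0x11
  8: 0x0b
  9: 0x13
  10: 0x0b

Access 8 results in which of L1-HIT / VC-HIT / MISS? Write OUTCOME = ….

OUTCOME = MISS

  [0] addr=0x10 blk=4 s=0: MISS | VC []
  [1] addr=0x11 blk=4 s=0: L1-HIT | VC []
  [2] addr=0x10 blk=4 s=0: L1-HIT | VC []
  [3] addr=0x12 blk=4 s=0: L1-HIT | VC []
  [4] addr=0x11 blk=4 s=0: L1-HIT | VC []
  [5] addr=0x39 blk=14 s=0: MISS | VC [4]
  [6] addr=0x39 blk=14 s=0: L1-HIT | VC [4]
  [7] addr=0x11 blk=4 s=0: VC-HIT | VC [14]
  [8] addr=0xb blk=2 s=0: MISS | VC [14, 4]
  [9] addr=0x13 blk=4 s=0: VC-HIT | VC [14, 2]
  [10] addr=0xb blk=2 s=0: VC-HIT | VC [14, 4]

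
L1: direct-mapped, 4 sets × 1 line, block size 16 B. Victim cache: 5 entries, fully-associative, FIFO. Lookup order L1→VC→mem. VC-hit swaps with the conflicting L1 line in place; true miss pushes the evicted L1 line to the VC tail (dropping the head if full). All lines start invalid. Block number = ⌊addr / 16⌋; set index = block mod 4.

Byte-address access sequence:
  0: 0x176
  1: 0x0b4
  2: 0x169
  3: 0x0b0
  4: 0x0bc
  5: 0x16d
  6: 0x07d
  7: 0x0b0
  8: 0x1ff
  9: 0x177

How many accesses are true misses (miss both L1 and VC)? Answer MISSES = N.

  [0] addr=0x176 blk=23 s=3: MISS | VC []
  [1] addr=0xb4 blk=11 s=3: MISS | VC [23]
  [2] addr=0x169 blk=22 s=2: MISS | VC [23]
  [3] addr=0xb0 blk=11 s=3: L1-HIT | VC [23]
  [4] addr=0xbc blk=11 s=3: L1-HIT | VC [23]
  [5] addr=0x16d blk=22 s=2: L1-HIT | VC [23]
  [6] addr=0x7d blk=7 s=3: MISS | VC [23, 11]
  [7] addr=0xb0 blk=11 s=3: VC-HIT | VC [23, 7]
  [8] addr=0x1ff blk=31 s=3: MISS | VC [23, 7, 11]
  [9] addr=0x177 blk=23 s=3: VC-HIT | VC [31, 7, 11]

MISSES = 5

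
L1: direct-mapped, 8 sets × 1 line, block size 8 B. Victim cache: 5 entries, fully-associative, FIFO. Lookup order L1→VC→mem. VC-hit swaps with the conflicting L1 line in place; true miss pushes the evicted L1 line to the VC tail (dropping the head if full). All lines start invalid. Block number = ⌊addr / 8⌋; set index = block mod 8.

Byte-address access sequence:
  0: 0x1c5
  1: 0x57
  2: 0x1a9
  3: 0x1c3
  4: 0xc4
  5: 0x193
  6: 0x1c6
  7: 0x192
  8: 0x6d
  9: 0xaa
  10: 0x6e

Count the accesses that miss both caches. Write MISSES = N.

MISSES = 7

#0 0x1c5→b56/s0 MISS; vc=[]
#1 0x57→b10/s2 MISS; vc=[]
#2 0x1a9→b53/s5 MISS; vc=[]
#3 0x1c3→b56/s0 L1-HIT; vc=[]
#4 0xc4→b24/s0 MISS; vc=[56]
#5 0x193→b50/s2 MISS; vc=[56,10]
#6 0x1c6→b56/s0 VC-HIT; vc=[24,10]
#7 0x192→b50/s2 L1-HIT; vc=[24,10]
#8 0x6d→b13/s5 MISS; vc=[24,10,53]
#9 0xaa→b21/s5 MISS; vc=[24,10,53,13]
#10 0x6e→b13/s5 VC-HIT; vc=[24,10,53,21]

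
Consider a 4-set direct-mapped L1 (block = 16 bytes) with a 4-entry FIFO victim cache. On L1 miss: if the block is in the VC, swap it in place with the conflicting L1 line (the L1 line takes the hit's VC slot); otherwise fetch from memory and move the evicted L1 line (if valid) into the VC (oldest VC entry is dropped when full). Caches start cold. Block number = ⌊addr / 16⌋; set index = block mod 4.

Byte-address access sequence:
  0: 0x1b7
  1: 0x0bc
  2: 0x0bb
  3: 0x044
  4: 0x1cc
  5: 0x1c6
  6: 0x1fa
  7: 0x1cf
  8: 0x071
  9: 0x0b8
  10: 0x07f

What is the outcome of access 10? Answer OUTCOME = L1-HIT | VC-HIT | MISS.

#0 0x1b7→b27/s3 MISS; vc=[]
#1 0xbc→b11/s3 MISS; vc=[27]
#2 0xbb→b11/s3 L1-HIT; vc=[27]
#3 0x44→b4/s0 MISS; vc=[27]
#4 0x1cc→b28/s0 MISS; vc=[27,4]
#5 0x1c6→b28/s0 L1-HIT; vc=[27,4]
#6 0x1fa→b31/s3 MISS; vc=[27,4,11]
#7 0x1cf→b28/s0 L1-HIT; vc=[27,4,11]
#8 0x71→b7/s3 MISS; vc=[27,4,11,31]
#9 0xb8→b11/s3 VC-HIT; vc=[27,4,7,31]
#10 0x7f→b7/s3 VC-HIT; vc=[27,4,11,31]

OUTCOME = VC-HIT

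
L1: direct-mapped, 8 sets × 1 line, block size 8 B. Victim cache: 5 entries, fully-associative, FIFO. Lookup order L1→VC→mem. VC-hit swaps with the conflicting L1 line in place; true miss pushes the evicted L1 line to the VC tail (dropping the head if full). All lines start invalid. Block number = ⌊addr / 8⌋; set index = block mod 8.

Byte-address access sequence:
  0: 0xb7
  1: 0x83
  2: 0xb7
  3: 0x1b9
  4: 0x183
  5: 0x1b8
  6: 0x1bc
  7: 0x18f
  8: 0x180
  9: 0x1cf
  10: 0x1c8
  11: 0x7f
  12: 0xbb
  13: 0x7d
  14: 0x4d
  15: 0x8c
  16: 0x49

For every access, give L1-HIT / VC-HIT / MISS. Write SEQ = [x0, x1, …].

SEQ = [MISS, MISS, L1-HIT, MISS, MISS, L1-HIT, L1-HIT, MISS, L1-HIT, MISS, L1-HIT, MISS, MISS, VC-HIT, MISS, MISS, VC-HIT]

#0 0xb7→b22/s6 MISS; vc=[]
#1 0x83→b16/s0 MISS; vc=[]
#2 0xb7→b22/s6 L1-HIT; vc=[]
#3 0x1b9→b55/s7 MISS; vc=[]
#4 0x183→b48/s0 MISS; vc=[16]
#5 0x1b8→b55/s7 L1-HIT; vc=[16]
#6 0x1bc→b55/s7 L1-HIT; vc=[16]
#7 0x18f→b49/s1 MISS; vc=[16]
#8 0x180→b48/s0 L1-HIT; vc=[16]
#9 0x1cf→b57/s1 MISS; vc=[16,49]
#10 0x1c8→b57/s1 L1-HIT; vc=[16,49]
#11 0x7f→b15/s7 MISS; vc=[16,49,55]
#12 0xbb→b23/s7 MISS; vc=[16,49,55,15]
#13 0x7d→b15/s7 VC-HIT; vc=[16,49,55,23]
#14 0x4d→b9/s1 MISS; vc=[16,49,55,23,57]
#15 0x8c→b17/s1 MISS; vc=[49,55,23,57,9]
#16 0x49→b9/s1 VC-HIT; vc=[49,55,23,57,17]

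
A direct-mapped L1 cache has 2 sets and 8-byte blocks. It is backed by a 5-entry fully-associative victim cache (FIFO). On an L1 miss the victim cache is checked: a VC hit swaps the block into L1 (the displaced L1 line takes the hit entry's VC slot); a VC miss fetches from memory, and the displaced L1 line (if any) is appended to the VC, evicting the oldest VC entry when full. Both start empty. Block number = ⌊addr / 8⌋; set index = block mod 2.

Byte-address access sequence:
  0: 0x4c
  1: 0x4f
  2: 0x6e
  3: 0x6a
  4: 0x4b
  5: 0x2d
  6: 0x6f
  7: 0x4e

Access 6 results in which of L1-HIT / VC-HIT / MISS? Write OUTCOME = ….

OUTCOME = VC-HIT

0: 0x4c (blk 9, set 1) → MISS  vc=[]
1: 0x4f (blk 9, set 1) → L1-HIT  vc=[]
2: 0x6e (blk 13, set 1) → MISS  vc=[9]
3: 0x6a (blk 13, set 1) → L1-HIT  vc=[9]
4: 0x4b (blk 9, set 1) → VC-HIT  vc=[13]
5: 0x2d (blk 5, set 1) → MISS  vc=[13, 9]
6: 0x6f (blk 13, set 1) → VC-HIT  vc=[5, 9]
7: 0x4e (blk 9, set 1) → VC-HIT  vc=[5, 13]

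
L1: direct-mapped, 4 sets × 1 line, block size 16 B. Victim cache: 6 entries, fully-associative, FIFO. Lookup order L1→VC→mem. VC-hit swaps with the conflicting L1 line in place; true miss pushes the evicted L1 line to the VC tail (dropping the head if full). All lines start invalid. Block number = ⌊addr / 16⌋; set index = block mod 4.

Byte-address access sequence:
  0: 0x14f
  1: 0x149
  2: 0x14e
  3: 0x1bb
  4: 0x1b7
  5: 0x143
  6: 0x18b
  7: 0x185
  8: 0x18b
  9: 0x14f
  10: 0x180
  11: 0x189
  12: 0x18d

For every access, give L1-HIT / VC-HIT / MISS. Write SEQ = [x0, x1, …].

0: 0x14f (blk 20, set 0) → MISS  vc=[]
1: 0x149 (blk 20, set 0) → L1-HIT  vc=[]
2: 0x14e (blk 20, set 0) → L1-HIT  vc=[]
3: 0x1bb (blk 27, set 3) → MISS  vc=[]
4: 0x1b7 (blk 27, set 3) → L1-HIT  vc=[]
5: 0x143 (blk 20, set 0) → L1-HIT  vc=[]
6: 0x18b (blk 24, set 0) → MISS  vc=[20]
7: 0x185 (blk 24, set 0) → L1-HIT  vc=[20]
8: 0x18b (blk 24, set 0) → L1-HIT  vc=[20]
9: 0x14f (blk 20, set 0) → VC-HIT  vc=[24]
10: 0x180 (blk 24, set 0) → VC-HIT  vc=[20]
11: 0x189 (blk 24, set 0) → L1-HIT  vc=[20]
12: 0x18d (blk 24, set 0) → L1-HIT  vc=[20]

SEQ = [MISS, L1-HIT, L1-HIT, MISS, L1-HIT, L1-HIT, MISS, L1-HIT, L1-HIT, VC-HIT, VC-HIT, L1-HIT, L1-HIT]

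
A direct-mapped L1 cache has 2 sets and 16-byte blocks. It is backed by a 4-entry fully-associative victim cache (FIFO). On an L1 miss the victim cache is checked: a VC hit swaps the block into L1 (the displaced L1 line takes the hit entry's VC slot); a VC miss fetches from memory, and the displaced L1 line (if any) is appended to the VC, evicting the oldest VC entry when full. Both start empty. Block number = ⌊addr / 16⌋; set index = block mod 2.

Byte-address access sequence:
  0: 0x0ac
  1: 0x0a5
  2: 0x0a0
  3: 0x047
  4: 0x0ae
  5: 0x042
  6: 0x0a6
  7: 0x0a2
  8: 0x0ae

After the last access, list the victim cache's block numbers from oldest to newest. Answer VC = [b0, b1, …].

#0 0xac→b10/s0 MISS; vc=[]
#1 0xa5→b10/s0 L1-HIT; vc=[]
#2 0xa0→b10/s0 L1-HIT; vc=[]
#3 0x47→b4/s0 MISS; vc=[10]
#4 0xae→b10/s0 VC-HIT; vc=[4]
#5 0x42→b4/s0 VC-HIT; vc=[10]
#6 0xa6→b10/s0 VC-HIT; vc=[4]
#7 0xa2→b10/s0 L1-HIT; vc=[4]
#8 0xae→b10/s0 L1-HIT; vc=[4]

VC = [4]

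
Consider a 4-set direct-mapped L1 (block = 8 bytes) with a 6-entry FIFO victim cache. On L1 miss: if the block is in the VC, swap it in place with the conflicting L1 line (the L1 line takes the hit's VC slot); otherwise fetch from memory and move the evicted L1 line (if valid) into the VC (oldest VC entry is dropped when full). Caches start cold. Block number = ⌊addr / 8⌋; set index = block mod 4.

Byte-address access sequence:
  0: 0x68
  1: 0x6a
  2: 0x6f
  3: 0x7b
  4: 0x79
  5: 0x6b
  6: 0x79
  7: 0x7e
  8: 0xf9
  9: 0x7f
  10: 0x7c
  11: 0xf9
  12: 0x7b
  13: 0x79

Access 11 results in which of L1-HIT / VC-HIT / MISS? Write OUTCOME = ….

0: 0x68 (blk 13, set 1) → MISS  vc=[]
1: 0x6a (blk 13, set 1) → L1-HIT  vc=[]
2: 0x6f (blk 13, set 1) → L1-HIT  vc=[]
3: 0x7b (blk 15, set 3) → MISS  vc=[]
4: 0x79 (blk 15, set 3) → L1-HIT  vc=[]
5: 0x6b (blk 13, set 1) → L1-HIT  vc=[]
6: 0x79 (blk 15, set 3) → L1-HIT  vc=[]
7: 0x7e (blk 15, set 3) → L1-HIT  vc=[]
8: 0xf9 (blk 31, set 3) → MISS  vc=[15]
9: 0x7f (blk 15, set 3) → VC-HIT  vc=[31]
10: 0x7c (blk 15, set 3) → L1-HIT  vc=[31]
11: 0xf9 (blk 31, set 3) → VC-HIT  vc=[15]
12: 0x7b (blk 15, set 3) → VC-HIT  vc=[31]
13: 0x79 (blk 15, set 3) → L1-HIT  vc=[31]

OUTCOME = VC-HIT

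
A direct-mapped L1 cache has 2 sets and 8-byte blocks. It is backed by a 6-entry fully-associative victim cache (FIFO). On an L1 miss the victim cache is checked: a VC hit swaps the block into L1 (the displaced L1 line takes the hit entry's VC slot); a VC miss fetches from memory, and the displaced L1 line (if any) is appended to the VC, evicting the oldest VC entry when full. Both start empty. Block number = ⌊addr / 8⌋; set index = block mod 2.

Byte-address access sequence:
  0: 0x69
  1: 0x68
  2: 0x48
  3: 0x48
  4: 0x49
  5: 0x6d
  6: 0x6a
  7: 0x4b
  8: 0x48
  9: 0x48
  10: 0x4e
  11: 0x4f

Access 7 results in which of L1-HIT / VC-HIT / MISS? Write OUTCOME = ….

OUTCOME = VC-HIT

#0 0x69→b13/s1 MISS; vc=[]
#1 0x68→b13/s1 L1-HIT; vc=[]
#2 0x48→b9/s1 MISS; vc=[13]
#3 0x48→b9/s1 L1-HIT; vc=[13]
#4 0x49→b9/s1 L1-HIT; vc=[13]
#5 0x6d→b13/s1 VC-HIT; vc=[9]
#6 0x6a→b13/s1 L1-HIT; vc=[9]
#7 0x4b→b9/s1 VC-HIT; vc=[13]
#8 0x48→b9/s1 L1-HIT; vc=[13]
#9 0x48→b9/s1 L1-HIT; vc=[13]
#10 0x4e→b9/s1 L1-HIT; vc=[13]
#11 0x4f→b9/s1 L1-HIT; vc=[13]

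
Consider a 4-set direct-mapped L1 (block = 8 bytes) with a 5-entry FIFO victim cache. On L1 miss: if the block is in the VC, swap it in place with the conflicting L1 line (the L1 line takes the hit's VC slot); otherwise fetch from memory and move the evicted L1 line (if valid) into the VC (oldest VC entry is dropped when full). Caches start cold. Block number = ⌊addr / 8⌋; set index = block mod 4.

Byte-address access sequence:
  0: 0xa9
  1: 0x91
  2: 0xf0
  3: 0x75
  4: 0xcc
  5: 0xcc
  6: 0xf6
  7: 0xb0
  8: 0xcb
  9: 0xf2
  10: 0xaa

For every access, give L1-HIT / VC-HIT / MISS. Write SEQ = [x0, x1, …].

SEQ = [MISS, MISS, MISS, MISS, MISS, L1-HIT, VC-HIT, MISS, L1-HIT, VC-HIT, VC-HIT]

#0 0xa9→b21/s1 MISS; vc=[]
#1 0x91→b18/s2 MISS; vc=[]
#2 0xf0→b30/s2 MISS; vc=[18]
#3 0x75→b14/s2 MISS; vc=[18,30]
#4 0xcc→b25/s1 MISS; vc=[18,30,21]
#5 0xcc→b25/s1 L1-HIT; vc=[18,30,21]
#6 0xf6→b30/s2 VC-HIT; vc=[18,14,21]
#7 0xb0→b22/s2 MISS; vc=[18,14,21,30]
#8 0xcb→b25/s1 L1-HIT; vc=[18,14,21,30]
#9 0xf2→b30/s2 VC-HIT; vc=[18,14,21,22]
#10 0xaa→b21/s1 VC-HIT; vc=[18,14,25,22]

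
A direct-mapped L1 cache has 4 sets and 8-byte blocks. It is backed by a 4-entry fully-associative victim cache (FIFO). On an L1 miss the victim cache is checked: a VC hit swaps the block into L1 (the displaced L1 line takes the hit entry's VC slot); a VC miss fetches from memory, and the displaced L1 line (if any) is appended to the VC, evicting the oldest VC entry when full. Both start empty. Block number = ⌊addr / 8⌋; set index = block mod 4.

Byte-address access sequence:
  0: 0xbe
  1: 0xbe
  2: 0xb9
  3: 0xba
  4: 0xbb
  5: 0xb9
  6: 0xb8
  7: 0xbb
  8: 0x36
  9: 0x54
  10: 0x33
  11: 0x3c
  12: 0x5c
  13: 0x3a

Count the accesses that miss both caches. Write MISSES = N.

#0 0xbe→b23/s3 MISS; vc=[]
#1 0xbe→b23/s3 L1-HIT; vc=[]
#2 0xb9→b23/s3 L1-HIT; vc=[]
#3 0xba→b23/s3 L1-HIT; vc=[]
#4 0xbb→b23/s3 L1-HIT; vc=[]
#5 0xb9→b23/s3 L1-HIT; vc=[]
#6 0xb8→b23/s3 L1-HIT; vc=[]
#7 0xbb→b23/s3 L1-HIT; vc=[]
#8 0x36→b6/s2 MISS; vc=[]
#9 0x54→b10/s2 MISS; vc=[6]
#10 0x33→b6/s2 VC-HIT; vc=[10]
#11 0x3c→b7/s3 MISS; vc=[10,23]
#12 0x5c→b11/s3 MISS; vc=[10,23,7]
#13 0x3a→b7/s3 VC-HIT; vc=[10,23,11]

MISSES = 5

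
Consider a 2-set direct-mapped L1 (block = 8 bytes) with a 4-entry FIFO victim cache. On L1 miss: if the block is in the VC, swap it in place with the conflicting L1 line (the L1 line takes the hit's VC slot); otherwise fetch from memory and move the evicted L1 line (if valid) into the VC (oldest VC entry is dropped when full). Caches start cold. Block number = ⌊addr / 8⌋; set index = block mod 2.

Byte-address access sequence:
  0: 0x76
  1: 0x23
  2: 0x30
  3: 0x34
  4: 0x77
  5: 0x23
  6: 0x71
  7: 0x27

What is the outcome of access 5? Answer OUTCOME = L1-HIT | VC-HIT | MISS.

OUTCOME = VC-HIT

  [0] addr=0x76 blk=14 s=0: MISS | VC []
  [1] addr=0x23 blk=4 s=0: MISS | VC [14]
  [2] addr=0x30 blk=6 s=0: MISS | VC [14, 4]
  [3] addr=0x34 blk=6 s=0: L1-HIT | VC [14, 4]
  [4] addr=0x77 blk=14 s=0: VC-HIT | VC [6, 4]
  [5] addr=0x23 blk=4 s=0: VC-HIT | VC [6, 14]
  [6] addr=0x71 blk=14 s=0: VC-HIT | VC [6, 4]
  [7] addr=0x27 blk=4 s=0: VC-HIT | VC [6, 14]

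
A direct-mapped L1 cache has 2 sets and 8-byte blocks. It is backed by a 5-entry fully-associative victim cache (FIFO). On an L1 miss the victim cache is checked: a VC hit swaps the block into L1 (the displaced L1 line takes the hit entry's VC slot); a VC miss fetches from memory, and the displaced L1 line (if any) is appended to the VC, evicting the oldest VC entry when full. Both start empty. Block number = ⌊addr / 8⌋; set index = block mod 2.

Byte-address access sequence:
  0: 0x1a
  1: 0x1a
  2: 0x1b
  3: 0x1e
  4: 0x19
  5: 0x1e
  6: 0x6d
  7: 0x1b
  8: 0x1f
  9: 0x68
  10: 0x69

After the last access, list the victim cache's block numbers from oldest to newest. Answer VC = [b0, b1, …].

VC = [3]

  [0] addr=0x1a blk=3 s=1: MISS | VC []
  [1] addr=0x1a blk=3 s=1: L1-HIT | VC []
  [2] addr=0x1b blk=3 s=1: L1-HIT | VC []
  [3] addr=0x1e blk=3 s=1: L1-HIT | VC []
  [4] addr=0x19 blk=3 s=1: L1-HIT | VC []
  [5] addr=0x1e blk=3 s=1: L1-HIT | VC []
  [6] addr=0x6d blk=13 s=1: MISS | VC [3]
  [7] addr=0x1b blk=3 s=1: VC-HIT | VC [13]
  [8] addr=0x1f blk=3 s=1: L1-HIT | VC [13]
  [9] addr=0x68 blk=13 s=1: VC-HIT | VC [3]
  [10] addr=0x69 blk=13 s=1: L1-HIT | VC [3]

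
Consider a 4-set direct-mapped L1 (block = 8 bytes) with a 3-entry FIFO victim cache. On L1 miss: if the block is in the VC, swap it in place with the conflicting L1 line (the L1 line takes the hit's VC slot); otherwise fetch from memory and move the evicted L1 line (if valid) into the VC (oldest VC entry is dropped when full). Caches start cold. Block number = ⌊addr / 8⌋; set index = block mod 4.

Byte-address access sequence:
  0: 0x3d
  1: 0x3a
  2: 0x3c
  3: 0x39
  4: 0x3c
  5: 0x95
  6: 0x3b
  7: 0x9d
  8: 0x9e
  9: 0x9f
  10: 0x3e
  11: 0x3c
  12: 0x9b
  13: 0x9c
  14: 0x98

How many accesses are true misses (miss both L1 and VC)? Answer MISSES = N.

#0 0x3d→b7/s3 MISS; vc=[]
#1 0x3a→b7/s3 L1-HIT; vc=[]
#2 0x3c→b7/s3 L1-HIT; vc=[]
#3 0x39→b7/s3 L1-HIT; vc=[]
#4 0x3c→b7/s3 L1-HIT; vc=[]
#5 0x95→b18/s2 MISS; vc=[]
#6 0x3b→b7/s3 L1-HIT; vc=[]
#7 0x9d→b19/s3 MISS; vc=[7]
#8 0x9e→b19/s3 L1-HIT; vc=[7]
#9 0x9f→b19/s3 L1-HIT; vc=[7]
#10 0x3e→b7/s3 VC-HIT; vc=[19]
#11 0x3c→b7/s3 L1-HIT; vc=[19]
#12 0x9b→b19/s3 VC-HIT; vc=[7]
#13 0x9c→b19/s3 L1-HIT; vc=[7]
#14 0x98→b19/s3 L1-HIT; vc=[7]

MISSES = 3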